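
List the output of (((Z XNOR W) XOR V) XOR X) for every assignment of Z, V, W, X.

Z | V | W | X | Output
----------------------
0 | 0 | 0 | 0 | 1
0 | 0 | 0 | 1 | 0
0 | 0 | 1 | 0 | 0
0 | 0 | 1 | 1 | 1
0 | 1 | 0 | 0 | 0
0 | 1 | 0 | 1 | 1
0 | 1 | 1 | 0 | 1
0 | 1 | 1 | 1 | 0
1 | 0 | 0 | 0 | 0
1 | 0 | 0 | 1 | 1
1 | 0 | 1 | 0 | 1
1 | 0 | 1 | 1 | 0
1 | 1 | 0 | 0 | 1
1 | 1 | 0 | 1 | 0
1 | 1 | 1 | 0 | 0
1 | 1 | 1 | 1 | 1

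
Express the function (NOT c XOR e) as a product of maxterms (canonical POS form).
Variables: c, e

ΠM(1, 2) = (c OR NOT e) AND (NOT c OR e)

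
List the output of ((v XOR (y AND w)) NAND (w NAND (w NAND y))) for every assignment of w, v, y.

w | v | y | Output
------------------
0 | 0 | 0 | 1
0 | 0 | 1 | 1
0 | 1 | 0 | 0
0 | 1 | 1 | 0
1 | 0 | 0 | 1
1 | 0 | 1 | 0
1 | 1 | 0 | 1
1 | 1 | 1 | 1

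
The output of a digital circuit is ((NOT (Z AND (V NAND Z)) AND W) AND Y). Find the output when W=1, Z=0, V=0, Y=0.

Substituting: ((NOT (0 AND (0 NAND 0)) AND 1) AND 0)
= 0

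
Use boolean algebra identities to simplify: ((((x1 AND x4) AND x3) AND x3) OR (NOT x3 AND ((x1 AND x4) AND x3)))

By distribution ((E AND v) OR (E AND NOT v) = E):
= ((x1 AND x4) AND x3)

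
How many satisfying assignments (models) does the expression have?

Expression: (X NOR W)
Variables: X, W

Satisfying assignments: (0,0)
Count: 1 out of 4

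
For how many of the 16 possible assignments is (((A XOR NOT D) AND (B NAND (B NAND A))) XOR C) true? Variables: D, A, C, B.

Satisfying assignments: (0,0,0,0), (0,0,1,1), (0,1,1,0), (0,1,1,1), (1,0,1,0), (1,0,1,1), (1,1,0,0), (1,1,0,1)
Count: 8 out of 16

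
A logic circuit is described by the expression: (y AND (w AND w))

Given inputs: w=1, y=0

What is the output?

Substituting: (0 AND (1 AND 1))
= 0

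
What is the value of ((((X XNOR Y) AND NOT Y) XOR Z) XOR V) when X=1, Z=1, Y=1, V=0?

Substituting: ((((1 XNOR 1) AND NOT 1) XOR 1) XOR 0)
= 1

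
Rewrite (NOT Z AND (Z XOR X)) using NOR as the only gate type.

(((Z NOR Z) NOR (Z NOR Z)) NOR (((((Z NOR X) NOR (Z NOR X)) NOR ((Z NOR X) NOR (Z NOR X))) NOR ((((Z NOR Z) NOR (X NOR X)) NOR ((Z NOR Z) NOR (X NOR X))) NOR (((Z NOR Z) NOR (X NOR X)) NOR ((Z NOR Z) NOR (X NOR X))))) NOR ((((Z NOR X) NOR (Z NOR X)) NOR ((Z NOR X) NOR (Z NOR X))) NOR ((((Z NOR Z) NOR (X NOR X)) NOR ((Z NOR Z) NOR (X NOR X))) NOR (((Z NOR Z) NOR (X NOR X)) NOR ((Z NOR Z) NOR (X NOR X)))))))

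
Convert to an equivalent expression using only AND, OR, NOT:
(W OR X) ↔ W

((W OR X) AND W) OR (NOT (W OR X) AND NOT W)
(Biconditional = both true or both false)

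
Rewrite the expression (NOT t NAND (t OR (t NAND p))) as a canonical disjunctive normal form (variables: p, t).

(NOT p AND t) OR (p AND t)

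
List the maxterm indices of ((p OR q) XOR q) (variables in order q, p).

ΠM(0, 2, 3) = (q OR p) AND (NOT q OR p) AND (NOT q OR NOT p)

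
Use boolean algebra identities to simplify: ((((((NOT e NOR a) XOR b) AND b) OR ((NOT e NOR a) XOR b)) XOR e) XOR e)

By XOR self-cancellation ((E XOR v) XOR v = E) then absorption (E OR (E AND v) = E):
= ((NOT e NOR a) XOR b)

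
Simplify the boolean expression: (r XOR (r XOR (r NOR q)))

By XOR self-cancellation ((E XOR v) XOR v = E):
= (r NOR q)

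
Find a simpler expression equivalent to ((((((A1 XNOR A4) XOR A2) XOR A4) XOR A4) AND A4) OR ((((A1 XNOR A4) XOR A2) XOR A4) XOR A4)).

By absorption (E OR (E AND v) = E) then XOR self-cancellation ((E XOR v) XOR v = E):
= ((A1 XNOR A4) XOR A2)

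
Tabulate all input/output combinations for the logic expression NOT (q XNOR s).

q | s | Output
--------------
0 | 0 | 0
0 | 1 | 1
1 | 0 | 1
1 | 1 | 0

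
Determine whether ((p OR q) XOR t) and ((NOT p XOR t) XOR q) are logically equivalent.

No. Counterexample: with p=0, t=0, q=0, Expression 1 = 0 but Expression 2 = 1.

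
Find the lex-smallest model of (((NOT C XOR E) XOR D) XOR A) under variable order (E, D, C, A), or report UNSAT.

E=0, D=0, C=0, A=0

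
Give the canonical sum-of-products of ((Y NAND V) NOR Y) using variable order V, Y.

Σm() = FALSE (no minterms)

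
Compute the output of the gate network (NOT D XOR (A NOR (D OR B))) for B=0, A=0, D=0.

Substituting: (NOT 0 XOR (0 NOR (0 OR 0)))
= 0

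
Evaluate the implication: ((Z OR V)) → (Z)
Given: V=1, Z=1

Antecedent ((Z OR V)) = 1; consequent (Z) = 1.
1 → 1 = 1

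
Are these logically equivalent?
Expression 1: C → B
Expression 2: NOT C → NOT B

No, Inverse is not equivalent to original (counterexample: E=0, B=0, C=1)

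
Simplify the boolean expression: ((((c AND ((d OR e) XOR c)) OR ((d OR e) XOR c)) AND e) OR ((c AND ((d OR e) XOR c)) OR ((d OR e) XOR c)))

By absorption (E OR (E AND v) = E) then absorption (E OR (E AND v) = E):
= ((d OR e) XOR c)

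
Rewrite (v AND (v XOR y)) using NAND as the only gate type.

((v NAND ((v NAND (v NAND y)) NAND (y NAND (v NAND y)))) NAND (v NAND ((v NAND (v NAND y)) NAND (y NAND (v NAND y)))))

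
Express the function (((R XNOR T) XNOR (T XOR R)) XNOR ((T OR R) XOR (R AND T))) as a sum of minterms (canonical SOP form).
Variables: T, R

Σm(0, 3) = (NOT T AND NOT R) OR (T AND R)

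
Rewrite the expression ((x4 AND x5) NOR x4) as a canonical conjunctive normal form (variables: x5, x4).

(x5 OR NOT x4) AND (NOT x5 OR NOT x4)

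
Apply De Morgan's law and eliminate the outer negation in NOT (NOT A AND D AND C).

A OR NOT D OR NOT C
De Morgan's: NOT(AND of terms) = OR of negations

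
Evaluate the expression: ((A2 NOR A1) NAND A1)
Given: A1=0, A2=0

Substituting: ((0 NOR 0) NAND 0)
= 1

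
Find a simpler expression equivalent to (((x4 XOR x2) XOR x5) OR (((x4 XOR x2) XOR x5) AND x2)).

By absorption (E OR (E AND v) = E):
= ((x4 XOR x2) XOR x5)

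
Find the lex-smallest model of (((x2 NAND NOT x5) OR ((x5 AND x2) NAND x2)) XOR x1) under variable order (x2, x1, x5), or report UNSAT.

x2=0, x1=0, x5=0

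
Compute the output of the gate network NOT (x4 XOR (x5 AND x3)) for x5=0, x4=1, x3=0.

Substituting: NOT (1 XOR (0 AND 0))
= 0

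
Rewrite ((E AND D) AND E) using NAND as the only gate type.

((((E NAND D) NAND (E NAND D)) NAND E) NAND (((E NAND D) NAND (E NAND D)) NAND E))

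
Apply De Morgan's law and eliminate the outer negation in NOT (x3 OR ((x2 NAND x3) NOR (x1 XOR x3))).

NOT x3 AND NOT ((x2 NAND x3) NOR (x1 XOR x3))
De Morgan's: NOT(OR of terms) = AND of negations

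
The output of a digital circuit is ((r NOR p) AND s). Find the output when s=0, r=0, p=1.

Substituting: ((0 NOR 1) AND 0)
= 0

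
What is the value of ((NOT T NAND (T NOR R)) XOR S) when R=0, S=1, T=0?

Substituting: ((NOT 0 NAND (0 NOR 0)) XOR 1)
= 1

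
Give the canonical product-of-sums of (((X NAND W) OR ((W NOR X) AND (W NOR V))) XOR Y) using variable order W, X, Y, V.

ΠM(2, 3, 6, 7, 10, 11, 12, 13) = (W OR X OR NOT Y OR V) AND (W OR X OR NOT Y OR NOT V) AND (W OR NOT X OR NOT Y OR V) AND (W OR NOT X OR NOT Y OR NOT V) AND (NOT W OR X OR NOT Y OR V) AND (NOT W OR X OR NOT Y OR NOT V) AND (NOT W OR NOT X OR Y OR V) AND (NOT W OR NOT X OR Y OR NOT V)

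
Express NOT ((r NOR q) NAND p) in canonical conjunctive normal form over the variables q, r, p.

(q OR r OR p) AND (q OR NOT r OR p) AND (q OR NOT r OR NOT p) AND (NOT q OR r OR p) AND (NOT q OR r OR NOT p) AND (NOT q OR NOT r OR p) AND (NOT q OR NOT r OR NOT p)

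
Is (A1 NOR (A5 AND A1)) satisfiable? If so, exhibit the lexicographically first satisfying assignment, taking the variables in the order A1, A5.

A1=0, A5=0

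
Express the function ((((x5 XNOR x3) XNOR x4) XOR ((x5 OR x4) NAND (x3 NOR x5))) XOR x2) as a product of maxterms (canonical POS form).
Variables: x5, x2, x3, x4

ΠM(2, 4, 5, 7, 8, 11, 13, 14) = (x5 OR x2 OR NOT x3 OR x4) AND (x5 OR NOT x2 OR x3 OR x4) AND (x5 OR NOT x2 OR x3 OR NOT x4) AND (x5 OR NOT x2 OR NOT x3 OR NOT x4) AND (NOT x5 OR x2 OR x3 OR x4) AND (NOT x5 OR x2 OR NOT x3 OR NOT x4) AND (NOT x5 OR NOT x2 OR x3 OR NOT x4) AND (NOT x5 OR NOT x2 OR NOT x3 OR x4)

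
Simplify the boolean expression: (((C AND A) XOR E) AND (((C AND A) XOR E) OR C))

By absorption (E AND (E OR v) = E):
= ((C AND A) XOR E)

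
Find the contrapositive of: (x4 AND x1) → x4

Contrapositive: NOT x4 → NOT (x4 AND x1)
Note: A statement and its contrapositive are logically equivalent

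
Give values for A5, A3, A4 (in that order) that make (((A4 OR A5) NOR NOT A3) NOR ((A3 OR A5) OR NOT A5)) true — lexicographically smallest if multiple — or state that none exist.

UNSATISFIABLE - no assignment makes this expression true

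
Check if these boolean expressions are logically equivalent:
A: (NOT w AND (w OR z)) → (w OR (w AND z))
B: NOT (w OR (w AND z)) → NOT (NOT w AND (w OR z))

Yes, Contrapositive is always equivalent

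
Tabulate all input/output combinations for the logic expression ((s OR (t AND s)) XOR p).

p | t | s | Output
------------------
0 | 0 | 0 | 0
0 | 0 | 1 | 1
0 | 1 | 0 | 0
0 | 1 | 1 | 1
1 | 0 | 0 | 1
1 | 0 | 1 | 0
1 | 1 | 0 | 1
1 | 1 | 1 | 0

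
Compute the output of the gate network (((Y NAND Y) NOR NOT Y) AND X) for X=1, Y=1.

Substituting: (((1 NAND 1) NOR NOT 1) AND 1)
= 1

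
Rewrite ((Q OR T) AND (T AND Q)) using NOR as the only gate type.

((((Q NOR T) NOR (Q NOR T)) NOR ((Q NOR T) NOR (Q NOR T))) NOR (((T NOR T) NOR (Q NOR Q)) NOR ((T NOR T) NOR (Q NOR Q))))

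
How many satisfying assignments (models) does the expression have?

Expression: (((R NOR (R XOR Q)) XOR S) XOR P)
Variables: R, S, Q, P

Satisfying assignments: (0,0,0,0), (0,0,1,1), (0,1,0,1), (0,1,1,0), (1,0,0,1), (1,0,1,1), (1,1,0,0), (1,1,1,0)
Count: 8 out of 16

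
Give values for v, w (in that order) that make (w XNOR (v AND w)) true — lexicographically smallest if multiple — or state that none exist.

v=0, w=0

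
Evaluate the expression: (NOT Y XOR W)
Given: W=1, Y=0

Substituting: (NOT 0 XOR 1)
= 0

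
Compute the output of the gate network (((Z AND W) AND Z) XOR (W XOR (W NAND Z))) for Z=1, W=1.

Substituting: (((1 AND 1) AND 1) XOR (1 XOR (1 NAND 1)))
= 0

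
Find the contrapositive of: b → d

Contrapositive: NOT d → NOT b
Note: A statement and its contrapositive are logically equivalent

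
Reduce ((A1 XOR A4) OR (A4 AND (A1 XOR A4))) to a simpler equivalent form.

By absorption (E OR (E AND v) = E):
= (A1 XOR A4)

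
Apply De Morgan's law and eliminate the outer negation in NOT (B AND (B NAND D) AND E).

NOT B OR NOT (B NAND D) OR NOT E
De Morgan's: NOT(AND of terms) = OR of negations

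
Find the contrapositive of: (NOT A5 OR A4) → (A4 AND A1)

Contrapositive: NOT (A4 AND A1) → NOT (NOT A5 OR A4)
Note: A statement and its contrapositive are logically equivalent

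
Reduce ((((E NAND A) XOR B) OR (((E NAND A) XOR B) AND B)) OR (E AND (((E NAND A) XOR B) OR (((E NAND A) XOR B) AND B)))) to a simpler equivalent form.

By absorption (E OR (E AND v) = E) then absorption (E OR (E AND v) = E):
= ((E NAND A) XOR B)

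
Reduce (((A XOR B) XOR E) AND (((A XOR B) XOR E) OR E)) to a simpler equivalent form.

By absorption (E AND (E OR v) = E):
= ((A XOR B) XOR E)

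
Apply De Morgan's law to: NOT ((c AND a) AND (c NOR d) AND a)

NOT (c AND a) OR NOT (c NOR d) OR NOT a
De Morgan's: NOT(AND of terms) = OR of negations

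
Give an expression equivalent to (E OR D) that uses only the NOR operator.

((E NOR D) NOR (E NOR D))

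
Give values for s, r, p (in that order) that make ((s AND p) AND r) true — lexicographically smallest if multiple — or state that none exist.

s=1, r=1, p=1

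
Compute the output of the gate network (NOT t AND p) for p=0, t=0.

Substituting: (NOT 0 AND 0)
= 0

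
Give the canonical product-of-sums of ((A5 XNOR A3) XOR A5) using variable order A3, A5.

ΠM(2, 3) = (NOT A3 OR A5) AND (NOT A3 OR NOT A5)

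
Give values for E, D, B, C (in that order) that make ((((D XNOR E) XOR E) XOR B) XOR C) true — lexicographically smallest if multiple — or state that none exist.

E=0, D=0, B=0, C=0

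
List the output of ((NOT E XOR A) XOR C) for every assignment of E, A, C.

E | A | C | Output
------------------
0 | 0 | 0 | 1
0 | 0 | 1 | 0
0 | 1 | 0 | 0
0 | 1 | 1 | 1
1 | 0 | 0 | 0
1 | 0 | 1 | 1
1 | 1 | 0 | 1
1 | 1 | 1 | 0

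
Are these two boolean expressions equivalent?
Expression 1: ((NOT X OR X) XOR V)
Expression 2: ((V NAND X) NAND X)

No. Counterexample: with X=0, V=1, Expression 1 = 0 but Expression 2 = 1.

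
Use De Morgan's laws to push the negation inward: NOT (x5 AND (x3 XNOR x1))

NOT x5 OR NOT (x3 XNOR x1)
De Morgan's: NOT(AND of terms) = OR of negations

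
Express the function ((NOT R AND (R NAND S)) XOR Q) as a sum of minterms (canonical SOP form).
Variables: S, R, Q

Σm(0, 3, 4, 7) = (NOT S AND NOT R AND NOT Q) OR (NOT S AND R AND Q) OR (S AND NOT R AND NOT Q) OR (S AND R AND Q)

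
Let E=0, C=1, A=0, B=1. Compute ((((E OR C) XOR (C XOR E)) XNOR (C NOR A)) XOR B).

Substituting: ((((0 OR 1) XOR (1 XOR 0)) XNOR (1 NOR 0)) XOR 1)
= 0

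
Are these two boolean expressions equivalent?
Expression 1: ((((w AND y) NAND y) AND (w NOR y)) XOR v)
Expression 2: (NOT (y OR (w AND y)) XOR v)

No. Counterexample: with y=0, w=1, v=0, Expression 1 = 0 but Expression 2 = 1.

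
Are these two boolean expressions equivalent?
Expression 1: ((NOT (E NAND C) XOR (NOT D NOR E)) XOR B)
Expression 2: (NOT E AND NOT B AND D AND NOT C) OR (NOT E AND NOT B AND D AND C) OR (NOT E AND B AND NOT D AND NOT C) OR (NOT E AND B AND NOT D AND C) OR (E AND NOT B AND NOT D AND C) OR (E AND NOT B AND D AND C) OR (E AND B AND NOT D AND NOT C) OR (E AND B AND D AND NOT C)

Yes, they are equivalent — the two output columns agree on all 16 assignments:
E | B | D | C | Expression 1 | Expression 2
-------------------------------------------
0 | 0 | 0 | 0 | 0 | 0
0 | 0 | 0 | 1 | 0 | 0
0 | 0 | 1 | 0 | 1 | 1
0 | 0 | 1 | 1 | 1 | 1
0 | 1 | 0 | 0 | 1 | 1
0 | 1 | 0 | 1 | 1 | 1
0 | 1 | 1 | 0 | 0 | 0
0 | 1 | 1 | 1 | 0 | 0
1 | 0 | 0 | 0 | 0 | 0
1 | 0 | 0 | 1 | 1 | 1
1 | 0 | 1 | 0 | 0 | 0
1 | 0 | 1 | 1 | 1 | 1
1 | 1 | 0 | 0 | 1 | 1
1 | 1 | 0 | 1 | 0 | 0
1 | 1 | 1 | 0 | 1 | 1
1 | 1 | 1 | 1 | 0 | 0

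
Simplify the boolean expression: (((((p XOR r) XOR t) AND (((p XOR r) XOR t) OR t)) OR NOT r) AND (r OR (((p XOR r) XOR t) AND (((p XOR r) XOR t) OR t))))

By distribution ((E OR v) AND (E OR NOT v) = E) then absorption (E AND (E OR v) = E):
= ((p XOR r) XOR t)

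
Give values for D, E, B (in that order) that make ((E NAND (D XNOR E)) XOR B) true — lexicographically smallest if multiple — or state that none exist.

D=0, E=0, B=0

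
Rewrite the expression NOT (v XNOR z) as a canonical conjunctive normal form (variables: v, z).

(v OR z) AND (NOT v OR NOT z)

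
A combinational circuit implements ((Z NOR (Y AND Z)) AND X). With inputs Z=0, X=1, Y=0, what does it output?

Substituting: ((0 NOR (0 AND 0)) AND 1)
= 1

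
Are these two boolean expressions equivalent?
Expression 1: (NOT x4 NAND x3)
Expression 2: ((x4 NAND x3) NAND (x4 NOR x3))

No. Counterexample: with x4=0, x3=0, Expression 1 = 1 but Expression 2 = 0.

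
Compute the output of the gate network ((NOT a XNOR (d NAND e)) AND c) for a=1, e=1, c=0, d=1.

Substituting: ((NOT 1 XNOR (1 NAND 1)) AND 0)
= 0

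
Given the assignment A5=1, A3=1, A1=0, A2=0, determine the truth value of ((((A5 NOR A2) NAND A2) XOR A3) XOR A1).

Substituting: ((((1 NOR 0) NAND 0) XOR 1) XOR 0)
= 0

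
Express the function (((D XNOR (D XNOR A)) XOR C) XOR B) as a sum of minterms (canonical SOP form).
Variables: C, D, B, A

Σm(1, 2, 5, 6, 8, 11, 12, 15) = (NOT C AND NOT D AND NOT B AND A) OR (NOT C AND NOT D AND B AND NOT A) OR (NOT C AND D AND NOT B AND A) OR (NOT C AND D AND B AND NOT A) OR (C AND NOT D AND NOT B AND NOT A) OR (C AND NOT D AND B AND A) OR (C AND D AND NOT B AND NOT A) OR (C AND D AND B AND A)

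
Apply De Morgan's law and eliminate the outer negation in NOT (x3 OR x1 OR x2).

NOT x3 AND NOT x1 AND NOT x2
De Morgan's: NOT(OR of terms) = AND of negations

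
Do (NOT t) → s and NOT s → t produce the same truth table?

Yes, Contrapositive is always equivalent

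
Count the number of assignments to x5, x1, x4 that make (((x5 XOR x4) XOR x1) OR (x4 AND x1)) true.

Satisfying assignments: (0,0,1), (0,1,0), (0,1,1), (1,0,0), (1,1,1)
Count: 5 out of 8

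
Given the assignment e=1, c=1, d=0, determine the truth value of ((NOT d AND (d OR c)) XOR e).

Substituting: ((NOT 0 AND (0 OR 1)) XOR 1)
= 0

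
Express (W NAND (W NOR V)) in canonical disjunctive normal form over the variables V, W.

(NOT V AND NOT W) OR (NOT V AND W) OR (V AND NOT W) OR (V AND W)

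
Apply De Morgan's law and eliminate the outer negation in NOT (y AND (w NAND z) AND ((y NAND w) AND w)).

NOT y OR NOT (w NAND z) OR NOT ((y NAND w) AND w)
De Morgan's: NOT(AND of terms) = OR of negations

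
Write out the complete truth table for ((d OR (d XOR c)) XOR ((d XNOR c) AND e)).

c | d | e | Output
------------------
0 | 0 | 0 | 0
0 | 0 | 1 | 1
0 | 1 | 0 | 1
0 | 1 | 1 | 1
1 | 0 | 0 | 1
1 | 0 | 1 | 1
1 | 1 | 0 | 1
1 | 1 | 1 | 0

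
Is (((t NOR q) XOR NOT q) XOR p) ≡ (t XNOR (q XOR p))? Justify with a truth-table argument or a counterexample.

No. Counterexample: with p=0, q=0, t=0, Expression 1 = 0 but Expression 2 = 1.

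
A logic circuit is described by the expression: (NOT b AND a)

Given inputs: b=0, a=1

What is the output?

Substituting: (NOT 0 AND 1)
= 1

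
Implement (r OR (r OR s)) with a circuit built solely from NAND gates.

((r NAND r) NAND (((r NAND r) NAND (s NAND s)) NAND ((r NAND r) NAND (s NAND s))))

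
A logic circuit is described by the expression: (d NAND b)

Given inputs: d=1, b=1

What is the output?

Substituting: (1 NAND 1)
= 0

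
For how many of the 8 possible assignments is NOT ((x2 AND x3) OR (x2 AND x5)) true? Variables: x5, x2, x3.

Satisfying assignments: (0,0,0), (0,0,1), (0,1,0), (1,0,0), (1,0,1)
Count: 5 out of 8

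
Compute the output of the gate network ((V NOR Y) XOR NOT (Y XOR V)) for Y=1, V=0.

Substituting: ((0 NOR 1) XOR NOT (1 XOR 0))
= 0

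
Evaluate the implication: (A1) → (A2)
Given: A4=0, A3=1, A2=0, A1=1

Antecedent (A1) = 1; consequent (A2) = 0.
1 → 0 = 0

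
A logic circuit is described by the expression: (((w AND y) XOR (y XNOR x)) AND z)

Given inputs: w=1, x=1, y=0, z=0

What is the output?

Substituting: (((1 AND 0) XOR (0 XNOR 1)) AND 0)
= 0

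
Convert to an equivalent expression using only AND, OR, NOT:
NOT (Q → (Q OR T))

Q AND NOT (Q OR T)
(Negated implication: NOT(A → B) = A AND NOT B)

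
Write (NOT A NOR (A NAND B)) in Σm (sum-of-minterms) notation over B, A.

Σm(3) = (B AND A)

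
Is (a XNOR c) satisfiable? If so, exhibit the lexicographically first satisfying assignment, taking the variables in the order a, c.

a=0, c=0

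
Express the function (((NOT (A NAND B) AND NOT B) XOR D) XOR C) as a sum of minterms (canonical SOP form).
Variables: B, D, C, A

Σm(2, 3, 4, 5, 10, 11, 12, 13) = (NOT B AND NOT D AND C AND NOT A) OR (NOT B AND NOT D AND C AND A) OR (NOT B AND D AND NOT C AND NOT A) OR (NOT B AND D AND NOT C AND A) OR (B AND NOT D AND C AND NOT A) OR (B AND NOT D AND C AND A) OR (B AND D AND NOT C AND NOT A) OR (B AND D AND NOT C AND A)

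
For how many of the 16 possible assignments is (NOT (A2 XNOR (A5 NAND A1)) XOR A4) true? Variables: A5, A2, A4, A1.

Satisfying assignments: (0,0,0,0), (0,0,0,1), (0,1,1,0), (0,1,1,1), (1,0,0,0), (1,0,1,1), (1,1,0,1), (1,1,1,0)
Count: 8 out of 16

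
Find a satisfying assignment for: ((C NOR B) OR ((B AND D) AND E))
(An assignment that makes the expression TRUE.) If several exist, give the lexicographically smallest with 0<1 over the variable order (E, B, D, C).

E=0, B=0, D=0, C=0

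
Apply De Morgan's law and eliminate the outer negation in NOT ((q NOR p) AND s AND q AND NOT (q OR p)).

NOT (q NOR p) OR NOT s OR NOT q OR (q OR p)
De Morgan's: NOT(AND of terms) = OR of negations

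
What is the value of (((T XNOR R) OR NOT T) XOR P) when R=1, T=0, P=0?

Substituting: (((0 XNOR 1) OR NOT 0) XOR 0)
= 1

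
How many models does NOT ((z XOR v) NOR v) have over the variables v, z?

Satisfying assignments: (0,1), (1,0), (1,1)
Count: 3 out of 4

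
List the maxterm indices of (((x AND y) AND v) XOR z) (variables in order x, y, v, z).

ΠM(0, 2, 4, 6, 8, 10, 12, 15) = (x OR y OR v OR z) AND (x OR y OR NOT v OR z) AND (x OR NOT y OR v OR z) AND (x OR NOT y OR NOT v OR z) AND (NOT x OR y OR v OR z) AND (NOT x OR y OR NOT v OR z) AND (NOT x OR NOT y OR v OR z) AND (NOT x OR NOT y OR NOT v OR NOT z)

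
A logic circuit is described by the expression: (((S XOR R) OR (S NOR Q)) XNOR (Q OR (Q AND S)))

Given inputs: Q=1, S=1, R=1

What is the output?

Substituting: (((1 XOR 1) OR (1 NOR 1)) XNOR (1 OR (1 AND 1)))
= 0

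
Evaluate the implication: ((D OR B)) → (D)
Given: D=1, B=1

Antecedent ((D OR B)) = 1; consequent (D) = 1.
1 → 1 = 1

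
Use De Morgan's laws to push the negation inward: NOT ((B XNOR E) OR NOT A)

NOT (B XNOR E) AND A
De Morgan's: NOT(OR of terms) = AND of negations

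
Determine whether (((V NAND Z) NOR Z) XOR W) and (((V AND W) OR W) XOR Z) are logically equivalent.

No. Counterexample: with V=0, Z=1, W=0, Expression 1 = 0 but Expression 2 = 1.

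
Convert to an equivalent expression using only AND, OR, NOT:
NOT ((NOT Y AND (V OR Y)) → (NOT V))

(NOT Y AND (V OR Y)) AND V
(Negated implication: NOT(A → B) = A AND NOT B)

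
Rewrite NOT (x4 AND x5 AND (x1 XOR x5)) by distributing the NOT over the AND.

NOT x4 OR NOT x5 OR NOT (x1 XOR x5)
De Morgan's: NOT(AND of terms) = OR of negations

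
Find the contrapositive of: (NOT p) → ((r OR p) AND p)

Contrapositive: NOT ((r OR p) AND p) → p
Note: A statement and its contrapositive are logically equivalent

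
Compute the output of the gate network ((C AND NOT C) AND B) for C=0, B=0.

Substituting: ((0 AND NOT 0) AND 0)
= 0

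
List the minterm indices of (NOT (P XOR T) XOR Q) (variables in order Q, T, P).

Σm(0, 3, 5, 6) = (NOT Q AND NOT T AND NOT P) OR (NOT Q AND T AND P) OR (Q AND NOT T AND P) OR (Q AND T AND NOT P)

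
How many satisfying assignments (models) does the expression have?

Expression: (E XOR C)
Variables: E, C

Satisfying assignments: (0,1), (1,0)
Count: 2 out of 4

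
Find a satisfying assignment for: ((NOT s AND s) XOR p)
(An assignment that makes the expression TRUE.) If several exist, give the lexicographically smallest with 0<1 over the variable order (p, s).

p=1, s=0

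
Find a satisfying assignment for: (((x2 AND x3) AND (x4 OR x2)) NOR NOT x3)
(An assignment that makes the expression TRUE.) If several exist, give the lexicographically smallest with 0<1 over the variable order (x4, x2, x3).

x4=0, x2=0, x3=1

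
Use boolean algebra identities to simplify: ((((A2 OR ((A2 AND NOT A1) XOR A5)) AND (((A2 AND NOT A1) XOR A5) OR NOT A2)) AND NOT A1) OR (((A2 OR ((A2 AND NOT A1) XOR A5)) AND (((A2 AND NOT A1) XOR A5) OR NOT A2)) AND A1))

By distribution ((E AND v) OR (E AND NOT v) = E) then distribution ((E OR v) AND (E OR NOT v) = E):
= ((A2 AND NOT A1) XOR A5)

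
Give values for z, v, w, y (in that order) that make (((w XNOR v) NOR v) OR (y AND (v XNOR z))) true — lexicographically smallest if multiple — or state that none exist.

z=0, v=0, w=0, y=1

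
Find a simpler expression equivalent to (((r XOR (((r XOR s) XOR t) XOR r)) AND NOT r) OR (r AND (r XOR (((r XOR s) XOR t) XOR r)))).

By distribution ((E AND v) OR (E AND NOT v) = E) then XOR self-cancellation ((E XOR v) XOR v = E):
= ((r XOR s) XOR t)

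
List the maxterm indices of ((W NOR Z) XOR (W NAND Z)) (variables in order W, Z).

ΠM(0, 3) = (W OR Z) AND (NOT W OR NOT Z)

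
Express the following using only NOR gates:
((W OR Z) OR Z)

((((W NOR Z) NOR (W NOR Z)) NOR Z) NOR (((W NOR Z) NOR (W NOR Z)) NOR Z))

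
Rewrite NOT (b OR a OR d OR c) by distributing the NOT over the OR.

NOT b AND NOT a AND NOT d AND NOT c
De Morgan's: NOT(OR of terms) = AND of negations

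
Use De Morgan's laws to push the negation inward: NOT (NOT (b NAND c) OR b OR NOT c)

(b NAND c) AND NOT b AND c
De Morgan's: NOT(OR of terms) = AND of negations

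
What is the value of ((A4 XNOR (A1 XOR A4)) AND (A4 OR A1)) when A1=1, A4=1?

Substituting: ((1 XNOR (1 XOR 1)) AND (1 OR 1))
= 0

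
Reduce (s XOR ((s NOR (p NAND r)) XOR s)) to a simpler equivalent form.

By XOR self-cancellation ((E XOR v) XOR v = E):
= (s NOR (p NAND r))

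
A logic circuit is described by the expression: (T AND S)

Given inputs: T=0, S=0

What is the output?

Substituting: (0 AND 0)
= 0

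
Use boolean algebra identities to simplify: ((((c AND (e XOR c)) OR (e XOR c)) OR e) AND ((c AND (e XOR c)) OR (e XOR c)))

By absorption (E AND (E OR v) = E) then absorption (E OR (E AND v) = E):
= (e XOR c)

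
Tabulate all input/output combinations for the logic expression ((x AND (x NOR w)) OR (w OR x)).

x | w | Output
--------------
0 | 0 | 0
0 | 1 | 1
1 | 0 | 1
1 | 1 | 1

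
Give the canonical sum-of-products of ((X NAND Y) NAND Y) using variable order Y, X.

Σm(0, 1, 3) = (NOT Y AND NOT X) OR (NOT Y AND X) OR (Y AND X)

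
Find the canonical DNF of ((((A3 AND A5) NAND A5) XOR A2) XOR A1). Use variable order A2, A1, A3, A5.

(NOT A2 AND NOT A1 AND NOT A3 AND NOT A5) OR (NOT A2 AND NOT A1 AND NOT A3 AND A5) OR (NOT A2 AND NOT A1 AND A3 AND NOT A5) OR (NOT A2 AND A1 AND A3 AND A5) OR (A2 AND NOT A1 AND A3 AND A5) OR (A2 AND A1 AND NOT A3 AND NOT A5) OR (A2 AND A1 AND NOT A3 AND A5) OR (A2 AND A1 AND A3 AND NOT A5)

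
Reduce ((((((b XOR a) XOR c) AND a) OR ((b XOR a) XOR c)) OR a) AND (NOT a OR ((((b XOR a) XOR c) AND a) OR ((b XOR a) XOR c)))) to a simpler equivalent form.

By distribution ((E OR v) AND (E OR NOT v) = E) then absorption (E OR (E AND v) = E):
= ((b XOR a) XOR c)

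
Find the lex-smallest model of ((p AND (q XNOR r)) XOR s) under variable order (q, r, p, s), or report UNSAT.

q=0, r=0, p=0, s=1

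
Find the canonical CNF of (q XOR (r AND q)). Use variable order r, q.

(r OR q) AND (NOT r OR q) AND (NOT r OR NOT q)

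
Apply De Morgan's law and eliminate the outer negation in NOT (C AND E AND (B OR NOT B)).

NOT C OR NOT E OR NOT (B OR NOT B)
De Morgan's: NOT(AND of terms) = OR of negations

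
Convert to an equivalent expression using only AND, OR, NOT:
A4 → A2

NOT A4 OR A2
(Implication elimination: A → B = NOT A OR B)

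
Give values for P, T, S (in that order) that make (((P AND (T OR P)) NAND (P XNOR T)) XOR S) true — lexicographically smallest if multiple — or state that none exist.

P=0, T=0, S=0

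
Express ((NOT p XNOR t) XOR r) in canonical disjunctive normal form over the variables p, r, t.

(NOT p AND NOT r AND t) OR (NOT p AND r AND NOT t) OR (p AND NOT r AND NOT t) OR (p AND r AND t)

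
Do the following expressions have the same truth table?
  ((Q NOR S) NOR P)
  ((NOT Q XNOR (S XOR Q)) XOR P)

No. Counterexample: with S=0, Q=0, P=1, Expression 1 = 0 but Expression 2 = 1.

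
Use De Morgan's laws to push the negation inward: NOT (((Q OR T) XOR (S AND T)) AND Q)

NOT ((Q OR T) XOR (S AND T)) OR NOT Q
De Morgan's: NOT(AND of terms) = OR of negations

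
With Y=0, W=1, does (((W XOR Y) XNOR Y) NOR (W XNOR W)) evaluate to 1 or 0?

Substituting: (((1 XOR 0) XNOR 0) NOR (1 XNOR 1))
= 0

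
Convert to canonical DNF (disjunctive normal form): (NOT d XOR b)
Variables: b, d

(NOT b AND NOT d) OR (b AND d)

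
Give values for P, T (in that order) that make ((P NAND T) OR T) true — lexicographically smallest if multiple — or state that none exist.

P=0, T=0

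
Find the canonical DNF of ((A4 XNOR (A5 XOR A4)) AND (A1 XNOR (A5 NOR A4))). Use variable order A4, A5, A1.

(NOT A4 AND NOT A5 AND A1) OR (A4 AND NOT A5 AND NOT A1)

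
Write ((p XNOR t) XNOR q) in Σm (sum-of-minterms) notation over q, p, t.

Σm(1, 2, 4, 7) = (NOT q AND NOT p AND t) OR (NOT q AND p AND NOT t) OR (q AND NOT p AND NOT t) OR (q AND p AND t)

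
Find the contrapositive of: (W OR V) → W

Contrapositive: NOT W → NOT (W OR V)
Note: A statement and its contrapositive are logically equivalent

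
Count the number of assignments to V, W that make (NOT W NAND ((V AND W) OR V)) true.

Satisfying assignments: (0,0), (0,1), (1,1)
Count: 3 out of 4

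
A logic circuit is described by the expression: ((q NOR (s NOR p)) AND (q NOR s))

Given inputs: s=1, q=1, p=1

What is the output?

Substituting: ((1 NOR (1 NOR 1)) AND (1 NOR 1))
= 0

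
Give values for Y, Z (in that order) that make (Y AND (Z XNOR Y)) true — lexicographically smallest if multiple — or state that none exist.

Y=1, Z=1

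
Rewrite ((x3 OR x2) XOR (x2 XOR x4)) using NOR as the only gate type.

((((((x3 NOR x2) NOR (x3 NOR x2)) NOR ((((x2 NOR x4) NOR (x2 NOR x4)) NOR ((x2 NOR x4) NOR (x2 NOR x4))) NOR ((((x2 NOR x2) NOR (x4 NOR x4)) NOR ((x2 NOR x2) NOR (x4 NOR x4))) NOR (((x2 NOR x2) NOR (x4 NOR x4)) NOR ((x2 NOR x2) NOR (x4 NOR x4)))))) NOR (((x3 NOR x2) NOR (x3 NOR x2)) NOR ((((x2 NOR x4) NOR (x2 NOR x4)) NOR ((x2 NOR x4) NOR (x2 NOR x4))) NOR ((((x2 NOR x2) NOR (x4 NOR x4)) NOR ((x2 NOR x2) NOR (x4 NOR x4))) NOR (((x2 NOR x2) NOR (x4 NOR x4)) NOR ((x2 NOR x2) NOR (x4 NOR x4))))))) NOR ((((x3 NOR x2) NOR (x3 NOR x2)) NOR ((((x2 NOR x4) NOR (x2 NOR x4)) NOR ((x2 NOR x4) NOR (x2 NOR x4))) NOR ((((x2 NOR x2) NOR (x4 NOR x4)) NOR ((x2 NOR x2) NOR (x4 NOR x4))) NOR (((x2 NOR x2) NOR (x4 NOR x4)) NOR ((x2 NOR x2) NOR (x4 NOR x4)))))) NOR (((x3 NOR x2) NOR (x3 NOR x2)) NOR ((((x2 NOR x4) NOR (x2 NOR x4)) NOR ((x2 NOR x4) NOR (x2 NOR x4))) NOR ((((x2 NOR x2) NOR (x4 NOR x4)) NOR ((x2 NOR x2) NOR (x4 NOR x4))) NOR (((x2 NOR x2) NOR (x4 NOR x4)) NOR ((x2 NOR x2) NOR (x4 NOR x4)))))))) NOR ((((((x3 NOR x2) NOR (x3 NOR x2)) NOR ((x3 NOR x2) NOR (x3 NOR x2))) NOR (((((x2 NOR x4) NOR (x2 NOR x4)) NOR ((x2 NOR x4) NOR (x2 NOR x4))) NOR ((((x2 NOR x2) NOR (x4 NOR x4)) NOR ((x2 NOR x2) NOR (x4 NOR x4))) NOR (((x2 NOR x2) NOR (x4 NOR x4)) NOR ((x2 NOR x2) NOR (x4 NOR x4))))) NOR ((((x2 NOR x4) NOR (x2 NOR x4)) NOR ((x2 NOR x4) NOR (x2 NOR x4))) NOR ((((x2 NOR x2) NOR (x4 NOR x4)) NOR ((x2 NOR x2) NOR (x4 NOR x4))) NOR (((x2 NOR x2) NOR (x4 NOR x4)) NOR ((x2 NOR x2) NOR (x4 NOR x4))))))) NOR ((((x3 NOR x2) NOR (x3 NOR x2)) NOR ((x3 NOR x2) NOR (x3 NOR x2))) NOR (((((x2 NOR x4) NOR (x2 NOR x4)) NOR ((x2 NOR x4) NOR (x2 NOR x4))) NOR ((((x2 NOR x2) NOR (x4 NOR x4)) NOR ((x2 NOR x2) NOR (x4 NOR x4))) NOR (((x2 NOR x2) NOR (x4 NOR x4)) NOR ((x2 NOR x2) NOR (x4 NOR x4))))) NOR ((((x2 NOR x4) NOR (x2 NOR x4)) NOR ((x2 NOR x4) NOR (x2 NOR x4))) NOR ((((x2 NOR x2) NOR (x4 NOR x4)) NOR ((x2 NOR x2) NOR (x4 NOR x4))) NOR (((x2 NOR x2) NOR (x4 NOR x4)) NOR ((x2 NOR x2) NOR (x4 NOR x4)))))))) NOR (((((x3 NOR x2) NOR (x3 NOR x2)) NOR ((x3 NOR x2) NOR (x3 NOR x2))) NOR (((((x2 NOR x4) NOR (x2 NOR x4)) NOR ((x2 NOR x4) NOR (x2 NOR x4))) NOR ((((x2 NOR x2) NOR (x4 NOR x4)) NOR ((x2 NOR x2) NOR (x4 NOR x4))) NOR (((x2 NOR x2) NOR (x4 NOR x4)) NOR ((x2 NOR x2) NOR (x4 NOR x4))))) NOR ((((x2 NOR x4) NOR (x2 NOR x4)) NOR ((x2 NOR x4) NOR (x2 NOR x4))) NOR ((((x2 NOR x2) NOR (x4 NOR x4)) NOR ((x2 NOR x2) NOR (x4 NOR x4))) NOR (((x2 NOR x2) NOR (x4 NOR x4)) NOR ((x2 NOR x2) NOR (x4 NOR x4))))))) NOR ((((x3 NOR x2) NOR (x3 NOR x2)) NOR ((x3 NOR x2) NOR (x3 NOR x2))) NOR (((((x2 NOR x4) NOR (x2 NOR x4)) NOR ((x2 NOR x4) NOR (x2 NOR x4))) NOR ((((x2 NOR x2) NOR (x4 NOR x4)) NOR ((x2 NOR x2) NOR (x4 NOR x4))) NOR (((x2 NOR x2) NOR (x4 NOR x4)) NOR ((x2 NOR x2) NOR (x4 NOR x4))))) NOR ((((x2 NOR x4) NOR (x2 NOR x4)) NOR ((x2 NOR x4) NOR (x2 NOR x4))) NOR ((((x2 NOR x2) NOR (x4 NOR x4)) NOR ((x2 NOR x2) NOR (x4 NOR x4))) NOR (((x2 NOR x2) NOR (x4 NOR x4)) NOR ((x2 NOR x2) NOR (x4 NOR x4))))))))))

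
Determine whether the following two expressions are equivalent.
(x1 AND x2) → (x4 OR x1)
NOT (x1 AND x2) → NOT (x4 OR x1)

No, Inverse is not equivalent to original (counterexample: x2=0, x4=0, x1=1)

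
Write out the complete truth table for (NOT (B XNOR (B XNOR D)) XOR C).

B | D | C | Output
------------------
0 | 0 | 0 | 1
0 | 0 | 1 | 0
0 | 1 | 0 | 0
0 | 1 | 1 | 1
1 | 0 | 0 | 1
1 | 0 | 1 | 0
1 | 1 | 0 | 0
1 | 1 | 1 | 1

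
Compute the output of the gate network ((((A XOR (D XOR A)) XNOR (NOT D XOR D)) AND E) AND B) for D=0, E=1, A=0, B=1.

Substituting: ((((0 XOR (0 XOR 0)) XNOR (NOT 0 XOR 0)) AND 1) AND 1)
= 0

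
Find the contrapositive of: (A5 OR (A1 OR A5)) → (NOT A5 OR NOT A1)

Contrapositive: NOT (NOT A5 OR NOT A1) → NOT (A5 OR (A1 OR A5))
Note: A statement and its contrapositive are logically equivalent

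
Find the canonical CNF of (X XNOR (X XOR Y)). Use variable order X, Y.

(X OR NOT Y) AND (NOT X OR NOT Y)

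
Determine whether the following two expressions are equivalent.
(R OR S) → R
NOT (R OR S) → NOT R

No, Inverse is not equivalent to original (counterexample: S=1, R=0)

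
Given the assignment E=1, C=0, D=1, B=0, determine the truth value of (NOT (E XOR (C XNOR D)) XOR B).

Substituting: (NOT (1 XOR (0 XNOR 1)) XOR 0)
= 0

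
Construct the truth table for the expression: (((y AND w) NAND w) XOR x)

x | y | w | Output
------------------
0 | 0 | 0 | 1
0 | 0 | 1 | 1
0 | 1 | 0 | 1
0 | 1 | 1 | 0
1 | 0 | 0 | 0
1 | 0 | 1 | 0
1 | 1 | 0 | 0
1 | 1 | 1 | 1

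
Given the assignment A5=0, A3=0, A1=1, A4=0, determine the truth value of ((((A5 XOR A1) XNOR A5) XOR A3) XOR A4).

Substituting: ((((0 XOR 1) XNOR 0) XOR 0) XOR 0)
= 0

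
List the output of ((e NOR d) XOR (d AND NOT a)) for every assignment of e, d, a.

e | d | a | Output
------------------
0 | 0 | 0 | 1
0 | 0 | 1 | 1
0 | 1 | 0 | 1
0 | 1 | 1 | 0
1 | 0 | 0 | 0
1 | 0 | 1 | 0
1 | 1 | 0 | 1
1 | 1 | 1 | 0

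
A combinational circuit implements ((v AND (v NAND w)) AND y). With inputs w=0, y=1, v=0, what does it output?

Substituting: ((0 AND (0 NAND 0)) AND 1)
= 0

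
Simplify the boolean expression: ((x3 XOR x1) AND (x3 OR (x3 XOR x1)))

By absorption (E AND (E OR v) = E):
= (x3 XOR x1)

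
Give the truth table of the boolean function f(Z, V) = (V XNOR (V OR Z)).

Z | V | Output
--------------
0 | 0 | 1
0 | 1 | 1
1 | 0 | 0
1 | 1 | 1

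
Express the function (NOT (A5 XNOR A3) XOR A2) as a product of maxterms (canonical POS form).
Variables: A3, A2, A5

ΠM(0, 3, 5, 6) = (A3 OR A2 OR A5) AND (A3 OR NOT A2 OR NOT A5) AND (NOT A3 OR A2 OR NOT A5) AND (NOT A3 OR NOT A2 OR A5)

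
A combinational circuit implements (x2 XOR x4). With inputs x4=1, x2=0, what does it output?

Substituting: (0 XOR 1)
= 1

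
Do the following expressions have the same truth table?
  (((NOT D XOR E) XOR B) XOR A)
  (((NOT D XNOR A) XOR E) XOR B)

No. Counterexample: with E=0, D=0, B=0, A=0, Expression 1 = 1 but Expression 2 = 0.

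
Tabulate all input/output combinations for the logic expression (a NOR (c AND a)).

c | a | Output
--------------
0 | 0 | 1
0 | 1 | 0
1 | 0 | 1
1 | 1 | 0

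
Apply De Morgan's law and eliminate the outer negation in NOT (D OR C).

NOT D AND NOT C
De Morgan's: NOT(OR of terms) = AND of negations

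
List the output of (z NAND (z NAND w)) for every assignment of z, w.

z | w | Output
--------------
0 | 0 | 1
0 | 1 | 1
1 | 0 | 0
1 | 1 | 1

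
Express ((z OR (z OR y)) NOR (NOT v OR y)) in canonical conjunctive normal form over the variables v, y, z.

(v OR y OR z) AND (v OR y OR NOT z) AND (v OR NOT y OR z) AND (v OR NOT y OR NOT z) AND (NOT v OR y OR NOT z) AND (NOT v OR NOT y OR z) AND (NOT v OR NOT y OR NOT z)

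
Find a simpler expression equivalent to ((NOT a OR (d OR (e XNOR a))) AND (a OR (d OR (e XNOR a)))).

By distribution ((E OR v) AND (E OR NOT v) = E):
= (d OR (e XNOR a))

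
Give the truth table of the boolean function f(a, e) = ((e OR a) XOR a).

a | e | Output
--------------
0 | 0 | 0
0 | 1 | 1
1 | 0 | 0
1 | 1 | 0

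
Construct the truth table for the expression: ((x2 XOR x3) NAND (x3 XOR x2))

x2 | x3 | Output
----------------
0 | 0 | 1
0 | 1 | 0
1 | 0 | 0
1 | 1 | 1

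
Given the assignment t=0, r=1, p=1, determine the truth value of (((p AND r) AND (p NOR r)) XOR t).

Substituting: (((1 AND 1) AND (1 NOR 1)) XOR 0)
= 0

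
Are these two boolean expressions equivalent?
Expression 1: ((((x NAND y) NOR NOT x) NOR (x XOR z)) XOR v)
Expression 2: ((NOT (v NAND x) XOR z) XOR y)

No. Counterexample: with z=0, x=0, y=0, v=0, Expression 1 = 1 but Expression 2 = 0.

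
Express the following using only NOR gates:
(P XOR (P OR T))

((((P NOR ((P NOR T) NOR (P NOR T))) NOR (P NOR ((P NOR T) NOR (P NOR T)))) NOR ((P NOR ((P NOR T) NOR (P NOR T))) NOR (P NOR ((P NOR T) NOR (P NOR T))))) NOR ((((P NOR P) NOR (((P NOR T) NOR (P NOR T)) NOR ((P NOR T) NOR (P NOR T)))) NOR ((P NOR P) NOR (((P NOR T) NOR (P NOR T)) NOR ((P NOR T) NOR (P NOR T))))) NOR (((P NOR P) NOR (((P NOR T) NOR (P NOR T)) NOR ((P NOR T) NOR (P NOR T)))) NOR ((P NOR P) NOR (((P NOR T) NOR (P NOR T)) NOR ((P NOR T) NOR (P NOR T)))))))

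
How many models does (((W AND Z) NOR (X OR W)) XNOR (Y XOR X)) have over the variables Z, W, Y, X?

Satisfying assignments: (0,0,1,0), (0,0,1,1), (0,1,0,0), (0,1,1,1), (1,0,1,0), (1,0,1,1), (1,1,0,0), (1,1,1,1)
Count: 8 out of 16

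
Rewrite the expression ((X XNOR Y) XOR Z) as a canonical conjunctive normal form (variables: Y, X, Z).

(Y OR X OR NOT Z) AND (Y OR NOT X OR Z) AND (NOT Y OR X OR Z) AND (NOT Y OR NOT X OR NOT Z)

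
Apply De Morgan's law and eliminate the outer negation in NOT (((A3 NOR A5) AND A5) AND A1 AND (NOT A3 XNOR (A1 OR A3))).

NOT ((A3 NOR A5) AND A5) OR NOT A1 OR NOT (NOT A3 XNOR (A1 OR A3))
De Morgan's: NOT(AND of terms) = OR of negations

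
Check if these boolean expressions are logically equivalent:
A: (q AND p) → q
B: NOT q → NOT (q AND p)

Yes, Contrapositive is always equivalent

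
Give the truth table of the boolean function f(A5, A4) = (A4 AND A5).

A5 | A4 | Output
----------------
0 | 0 | 0
0 | 1 | 0
1 | 0 | 0
1 | 1 | 1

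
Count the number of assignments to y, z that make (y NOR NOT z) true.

Satisfying assignments: (0,1)
Count: 1 out of 4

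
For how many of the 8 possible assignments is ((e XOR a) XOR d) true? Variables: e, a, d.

Satisfying assignments: (0,0,1), (0,1,0), (1,0,0), (1,1,1)
Count: 4 out of 8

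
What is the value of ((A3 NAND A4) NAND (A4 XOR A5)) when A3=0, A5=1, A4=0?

Substituting: ((0 NAND 0) NAND (0 XOR 1))
= 0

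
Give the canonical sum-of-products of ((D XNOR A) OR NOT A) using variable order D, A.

Σm(0, 2, 3) = (NOT D AND NOT A) OR (D AND NOT A) OR (D AND A)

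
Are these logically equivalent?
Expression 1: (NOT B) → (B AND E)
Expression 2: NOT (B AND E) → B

Yes, Contrapositive is always equivalent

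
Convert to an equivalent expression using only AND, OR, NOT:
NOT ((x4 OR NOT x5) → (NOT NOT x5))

(x4 OR NOT x5) AND NOT x5
(Negated implication: NOT(A → B) = A AND NOT B)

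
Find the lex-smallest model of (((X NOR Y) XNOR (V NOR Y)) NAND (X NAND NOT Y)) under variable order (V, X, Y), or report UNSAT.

V=0, X=1, Y=0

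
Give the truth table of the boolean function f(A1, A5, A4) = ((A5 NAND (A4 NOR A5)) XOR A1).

A1 | A5 | A4 | Output
---------------------
0 | 0 | 0 | 1
0 | 0 | 1 | 1
0 | 1 | 0 | 1
0 | 1 | 1 | 1
1 | 0 | 0 | 0
1 | 0 | 1 | 0
1 | 1 | 0 | 0
1 | 1 | 1 | 0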